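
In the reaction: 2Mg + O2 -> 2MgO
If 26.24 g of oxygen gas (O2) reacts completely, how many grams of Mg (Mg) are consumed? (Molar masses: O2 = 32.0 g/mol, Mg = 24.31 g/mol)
Moles of O2 = 26.24 g ÷ 32.0 g/mol = 0.82 mol
Mole ratio: 2 mol Mg / 1 mol O2
Moles of Mg = 0.82 × (2/1) = 1.64 mol
Mass of Mg = 1.64 mol × 24.31 g/mol = 39.87 g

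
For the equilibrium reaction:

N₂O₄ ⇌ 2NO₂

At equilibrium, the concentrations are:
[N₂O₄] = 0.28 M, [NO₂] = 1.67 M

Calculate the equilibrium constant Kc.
K_c = 9.9604

Kc = ([NO₂]^2) / ([N₂O₄])
   = ((1.67)^2) / ((0.28))
   = 2.7889 / 0.28 = 9.9604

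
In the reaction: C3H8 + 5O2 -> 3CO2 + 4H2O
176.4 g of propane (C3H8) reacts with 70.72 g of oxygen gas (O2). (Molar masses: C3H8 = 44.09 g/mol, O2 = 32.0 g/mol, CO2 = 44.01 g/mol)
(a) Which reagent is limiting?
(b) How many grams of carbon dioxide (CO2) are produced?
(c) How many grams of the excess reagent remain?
(a) O2, (b) 58.36 g, (c) 156.9 g

Moles of C3H8 = 176.4 g ÷ 44.09 g/mol = 4.00091 mol
Moles of O2 = 70.72 g ÷ 32.0 g/mol = 2.21 mol
Moles ÷ coefficient: C3H8: 4.00091/1 = 4.001, O2: 2.21/5 = 0.442
(a) O2 has the smaller value, so O2 is the limiting reagent.
(b) Moles of CO2 = 2.21 mol O2 × (3/5) = 1.326 mol; mass = 1.326 mol × 44.01 g/mol = 58.36 g
(c) C3H8 consumed = 2.21 × (1/5) = 0.442 mol; remaining = 4.00091 − 0.442 = 3.55891 mol; mass = 3.55891 mol × 44.09 g/mol = 156.9 g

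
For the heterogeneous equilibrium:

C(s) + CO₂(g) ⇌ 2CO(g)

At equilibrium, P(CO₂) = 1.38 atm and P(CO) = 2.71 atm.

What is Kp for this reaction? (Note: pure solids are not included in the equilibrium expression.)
K_p = 5.322

Solid C is excluded.
Kp = P(CO)²/P(CO₂) = (2.71)²/1.38 = 7.344/1.38 = 5.322.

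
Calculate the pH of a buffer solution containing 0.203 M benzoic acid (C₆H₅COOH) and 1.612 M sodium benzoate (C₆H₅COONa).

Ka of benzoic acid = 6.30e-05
pH = 5.10

pKa = -log(6.30e-05) = 4.20. pH = pKa + log([A⁻]/[HA]) = 4.20 + log(1.612/0.203)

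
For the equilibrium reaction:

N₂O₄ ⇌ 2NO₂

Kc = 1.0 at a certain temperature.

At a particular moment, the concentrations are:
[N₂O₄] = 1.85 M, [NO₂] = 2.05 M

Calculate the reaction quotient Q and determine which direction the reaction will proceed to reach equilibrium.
Q = 2.272, Q > K, reaction proceeds reverse (toward reactants)

Q = ([NO₂]^2) / ([N₂O₄])
  = ((2.05)^2) / ((1.85)) = 4.2025/1.85 = 2.272
Since Q = 2.272 > Kc = 1.0, the reaction proceeds reverse (toward reactants) to reach equilibrium.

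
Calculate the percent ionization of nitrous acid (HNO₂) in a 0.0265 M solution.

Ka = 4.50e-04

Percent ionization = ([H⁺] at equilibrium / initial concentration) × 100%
Percent ionization = 12.2%

Let x = [H⁺]. Ka = x²/(C - x) ⇒ x² + (4.50e-04)x - (4.50e-04)(0.0265) = 0. x = 3.2356e-03. Percent = (3.2356e-03/0.0265) × 100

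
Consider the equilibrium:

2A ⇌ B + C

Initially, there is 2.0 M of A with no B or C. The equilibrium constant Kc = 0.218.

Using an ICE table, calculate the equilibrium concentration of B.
[B] = 0.483 M

ICE: [A] = 2.0 − 2x, [B] = [C] = x.
Kc = x²/(2.0 − 2x)² = 0.218 ⇒ √Kc = x/(2.0 − 2x).
x = √0.218·2.0/(1 + 2√0.218) = 0.4669·2.0/1.9338 = 0.48289.
[B] = x = 0.483 M.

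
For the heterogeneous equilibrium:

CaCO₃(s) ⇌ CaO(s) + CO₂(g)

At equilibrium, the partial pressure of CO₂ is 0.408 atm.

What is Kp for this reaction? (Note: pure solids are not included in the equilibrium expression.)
K_p = 0.408

Solids (CaCO₃, CaO) have activity 1 and are excluded.
Kp = P(CO₂) = 0.408.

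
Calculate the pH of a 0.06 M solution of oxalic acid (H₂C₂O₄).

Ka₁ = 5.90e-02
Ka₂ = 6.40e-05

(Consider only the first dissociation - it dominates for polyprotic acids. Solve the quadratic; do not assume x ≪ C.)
pH = 1.43

x² + Ka₁·x − Ka₁·C = 0 with Ka₁ = 5.90e-02, C = 0.06.
x = (−Ka₁ + √(Ka₁² + 4·Ka₁·C))/2 = 3.6910e-02 M, so pH = 1.43.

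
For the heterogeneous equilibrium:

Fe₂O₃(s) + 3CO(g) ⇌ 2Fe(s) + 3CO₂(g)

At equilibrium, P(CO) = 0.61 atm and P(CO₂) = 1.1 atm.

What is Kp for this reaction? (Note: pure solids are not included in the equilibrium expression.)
K_p = 5.864

Solids (Fe₂O₃, Fe) are excluded.
Kp = P(CO₂)³/P(CO)³ = (1.1)³/(0.61)³ = 1.331/0.227 = 5.864.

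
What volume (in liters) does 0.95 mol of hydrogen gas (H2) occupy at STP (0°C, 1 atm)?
At STP, 1 mol of gas occupies 22.4 L
Volume = 0.95 mol × 22.4 L/mol = 21.28 L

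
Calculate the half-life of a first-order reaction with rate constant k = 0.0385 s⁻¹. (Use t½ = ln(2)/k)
18.00 s

t½ = ln(2)/k = 0.6931/0.0385 = 18.00 s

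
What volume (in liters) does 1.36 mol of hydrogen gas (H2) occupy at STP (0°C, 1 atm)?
At STP, 1 mol of gas occupies 22.4 L
Volume = 1.36 mol × 22.4 L/mol = 30.46 L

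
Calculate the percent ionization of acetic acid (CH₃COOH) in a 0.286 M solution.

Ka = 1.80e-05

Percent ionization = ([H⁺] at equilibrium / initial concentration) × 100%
Percent ionization = 0.79%

Let x = [H⁺]. Ka = x²/(C - x) ⇒ x² + (1.80e-05)x - (1.80e-05)(0.286) = 0. x = 2.2599e-03. Percent = (2.2599e-03/0.286) × 100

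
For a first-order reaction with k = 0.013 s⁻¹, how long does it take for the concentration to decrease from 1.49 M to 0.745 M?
53.32 s

From ln[A] = ln[A]₀ - k·t: t = ln([A]₀/[A])/k = ln(1.49/0.745)/0.013 = ln(2.0000)/0.013 = 0.6931/0.013 = 53.32 s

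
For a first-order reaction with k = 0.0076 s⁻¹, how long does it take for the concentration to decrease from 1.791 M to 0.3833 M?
202.86 s

From ln[A] = ln[A]₀ - k·t: t = ln([A]₀/[A])/k = ln(1.791/0.3833)/0.0076 = ln(4.6726)/0.0076 = 1.5417/0.0076 = 202.86 s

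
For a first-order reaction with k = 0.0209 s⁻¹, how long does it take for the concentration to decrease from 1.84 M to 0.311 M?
85.06 s

From ln[A] = ln[A]₀ - k·t: t = ln([A]₀/[A])/k = ln(1.84/0.311)/0.0209 = ln(5.9164)/0.0209 = 1.7777/0.0209 = 85.06 s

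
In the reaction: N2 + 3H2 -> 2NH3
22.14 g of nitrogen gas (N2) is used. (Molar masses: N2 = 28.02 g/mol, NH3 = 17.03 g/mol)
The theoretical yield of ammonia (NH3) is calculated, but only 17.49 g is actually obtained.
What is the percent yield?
Moles of N2 = 22.14 g ÷ 28.02 g/mol = 0.79015 mol
Mole ratio: 2 mol NH3 / 1 mol N2
Moles of NH3 = 0.79015 × (2/1) = 1.5803 mol
Theoretical yield = 1.5803 mol × 17.03 g/mol = 26.913 g
Actual yield = 17.49 g
Percent yield = (17.49 / 26.913) × 100% = 65.0%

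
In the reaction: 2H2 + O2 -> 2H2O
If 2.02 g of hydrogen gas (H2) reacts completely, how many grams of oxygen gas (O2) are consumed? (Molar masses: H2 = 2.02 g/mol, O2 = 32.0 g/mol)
Moles of H2 = 2.02 g ÷ 2.02 g/mol = 1 mol
Mole ratio: 1 mol O2 / 2 mol H2
Moles of O2 = 1 × (1/2) = 0.5 mol
Mass of O2 = 0.5 mol × 32.0 g/mol = 16 g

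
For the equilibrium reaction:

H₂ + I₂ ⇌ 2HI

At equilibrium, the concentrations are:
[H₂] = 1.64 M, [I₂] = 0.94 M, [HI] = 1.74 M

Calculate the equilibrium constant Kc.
K_c = 1.9639

Kc = ([HI]^2) / ([H₂] × [I₂])
   = ((1.74)^2) / ((1.64)·(0.94))
   = 3.0276 / 1.5416 = 1.9639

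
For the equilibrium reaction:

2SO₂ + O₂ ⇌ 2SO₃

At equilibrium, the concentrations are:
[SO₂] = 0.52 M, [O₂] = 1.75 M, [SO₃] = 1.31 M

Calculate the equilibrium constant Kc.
K_c = 3.6266

Kc = ([SO₃]^2) / ([SO₂]^2 × [O₂])
   = ((1.31)^2) / ((0.52)^2·(1.75))
   = 1.7161 / 0.4732 = 3.6266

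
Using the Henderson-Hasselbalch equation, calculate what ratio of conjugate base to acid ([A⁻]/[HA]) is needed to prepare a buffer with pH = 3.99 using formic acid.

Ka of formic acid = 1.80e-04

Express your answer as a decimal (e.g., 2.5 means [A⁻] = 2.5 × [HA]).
[A⁻]/[HA] = 1.759

pKa = −log(1.80e-04) = 3.7447. pH = pKa + log([A⁻]/[HA]). 3.99 = 3.7447 + log(ratio). log(ratio) = 3.99 − 3.7447 = 0.2453. ratio = 10^(0.2453) = 1.759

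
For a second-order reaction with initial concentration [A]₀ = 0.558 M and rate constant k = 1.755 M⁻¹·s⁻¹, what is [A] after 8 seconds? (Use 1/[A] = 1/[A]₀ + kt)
0.0632 M

1/[A] = 1/[A]₀ + k·t = 1/0.558 + (1.755)·(8) = 1.7921 + 14.0400 = 15.8321
[A] = 1/15.8321 = 0.0632 M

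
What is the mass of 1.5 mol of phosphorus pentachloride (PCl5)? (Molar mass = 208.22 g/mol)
Mass = 1.5 mol × 208.22 g/mol = 312.3 g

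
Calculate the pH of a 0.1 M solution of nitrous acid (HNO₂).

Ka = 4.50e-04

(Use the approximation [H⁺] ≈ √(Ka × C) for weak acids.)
pH = 2.17

[H⁺] = √(Ka × C) = √(4.50e-04 × 0.1) = 6.7082e-03. pH = -log(6.7082e-03)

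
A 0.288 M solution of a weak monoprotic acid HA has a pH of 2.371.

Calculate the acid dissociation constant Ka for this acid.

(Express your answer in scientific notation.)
K_a = 6.38e-05

[H⁺] = 10^(−pH) = 10^(−2.371) = 4.256e-03 M. For HA ⇌ H⁺ + A⁻, Ka = x²/(C − x) = (4.256e-03)²/(0.288 − 4.256e-03) = 6.38e-05.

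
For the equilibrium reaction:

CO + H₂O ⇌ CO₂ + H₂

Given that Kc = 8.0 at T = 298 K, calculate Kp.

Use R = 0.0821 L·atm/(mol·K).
K_p = 8.0000

Δn = (moles gaseous products) − (moles gaseous reactants) = 0
T = 298 K; RT = 0.0821 × 298 = 24.4658
Kp = Kc·(RT)^Δn = 8.0 × (24.4658)^0 = 8.0 × 1 = 8.0000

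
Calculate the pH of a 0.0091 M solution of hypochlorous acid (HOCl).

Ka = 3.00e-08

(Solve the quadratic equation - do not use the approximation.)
pH = 4.78

x² + Ka×x - Ka×C = 0. Using quadratic formula: [H⁺] = 1.6508e-05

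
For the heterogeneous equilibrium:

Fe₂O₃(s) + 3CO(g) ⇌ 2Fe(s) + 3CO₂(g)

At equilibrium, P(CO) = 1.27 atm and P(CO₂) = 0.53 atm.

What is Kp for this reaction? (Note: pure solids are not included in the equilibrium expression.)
K_p = 0.073

Solids (Fe₂O₃, Fe) are excluded.
Kp = P(CO₂)³/P(CO)³ = (0.53)³/(1.27)³ = 0.1489/2.048 = 0.073.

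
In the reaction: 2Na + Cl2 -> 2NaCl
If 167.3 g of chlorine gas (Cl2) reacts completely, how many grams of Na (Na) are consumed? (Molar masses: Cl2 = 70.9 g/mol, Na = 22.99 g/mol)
Moles of Cl2 = 167.3 g ÷ 70.9 g/mol = 2.35966 mol
Mole ratio: 2 mol Na / 1 mol Cl2
Moles of Na = 2.35966 × (2/1) = 4.71932 mol
Mass of Na = 4.71932 mol × 22.99 g/mol = 108.5 g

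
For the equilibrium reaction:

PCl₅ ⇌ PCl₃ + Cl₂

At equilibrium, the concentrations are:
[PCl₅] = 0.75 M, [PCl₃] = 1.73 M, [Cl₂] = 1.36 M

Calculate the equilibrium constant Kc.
K_c = 3.1371

Kc = ([PCl₃] × [Cl₂]) / ([PCl₅])
   = ((1.73)·(1.36)) / ((0.75))
   = 2.3528 / 0.75 = 3.1371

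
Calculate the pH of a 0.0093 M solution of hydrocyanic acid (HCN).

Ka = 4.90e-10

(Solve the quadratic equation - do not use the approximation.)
pH = 5.67

x² + Ka×x - Ka×C = 0. Using quadratic formula: [H⁺] = 2.1345e-06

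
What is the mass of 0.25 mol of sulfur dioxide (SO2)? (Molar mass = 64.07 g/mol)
Mass = 0.25 mol × 64.07 g/mol = 16.02 g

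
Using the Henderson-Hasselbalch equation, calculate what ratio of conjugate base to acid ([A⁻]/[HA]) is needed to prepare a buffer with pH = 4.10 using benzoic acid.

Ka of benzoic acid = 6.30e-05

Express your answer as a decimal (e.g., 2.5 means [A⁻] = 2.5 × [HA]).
[A⁻]/[HA] = 0.793

pKa = −log(6.30e-05) = 4.2007. pH = pKa + log([A⁻]/[HA]). 4.10 = 4.2007 + log(ratio). log(ratio) = 4.10 − 4.2007 = -0.1007. ratio = 10^(-0.1007) = 0.793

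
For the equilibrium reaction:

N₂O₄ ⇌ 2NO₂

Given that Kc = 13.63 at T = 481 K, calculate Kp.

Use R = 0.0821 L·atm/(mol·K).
K_p = 538.2501

Δn = (moles gaseous products) − (moles gaseous reactants) = 1
T = 481 K; RT = 0.0821 × 481 = 39.4901
Kp = Kc·(RT)^Δn = 13.63 × (39.4901)^1 = 13.63 × 39.4901 = 538.2501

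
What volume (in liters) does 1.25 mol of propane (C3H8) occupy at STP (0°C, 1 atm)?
At STP, 1 mol of gas occupies 22.4 L
Volume = 1.25 mol × 22.4 L/mol = 28.00 L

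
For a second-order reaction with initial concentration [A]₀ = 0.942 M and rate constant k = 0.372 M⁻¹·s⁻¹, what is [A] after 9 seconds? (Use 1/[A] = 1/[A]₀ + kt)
0.2268 M

1/[A] = 1/[A]₀ + k·t = 1/0.942 + (0.372)·(9) = 1.0616 + 3.3480 = 4.4096
[A] = 1/4.4096 = 0.2268 M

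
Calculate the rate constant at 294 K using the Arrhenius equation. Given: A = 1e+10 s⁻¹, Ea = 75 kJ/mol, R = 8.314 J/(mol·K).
4.72e-04 s⁻¹

k = A·exp(-Ea/(R·T)) = 1e+10·exp(-75000/(8.314·294)) = 1e+10·exp(-30.6834) = 1e+10·4.7245e-14 = 4.72e-04 s⁻¹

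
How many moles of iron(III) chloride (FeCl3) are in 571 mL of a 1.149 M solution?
Moles = Molarity × Volume (L)
Moles = 1.149 M × 0.571 L = 0.6561 mol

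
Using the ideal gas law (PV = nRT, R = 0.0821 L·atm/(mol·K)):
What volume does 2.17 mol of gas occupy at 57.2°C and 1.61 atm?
T = 57.2°C + 273.15 = 330.35 K
V = nRT/P = (2.17 × 0.0821 × 330.35) / 1.61
V = 36.56 L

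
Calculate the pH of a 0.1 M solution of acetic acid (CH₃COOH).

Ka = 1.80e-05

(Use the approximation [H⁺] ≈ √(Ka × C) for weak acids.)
pH = 2.87

[H⁺] = √(Ka × C) = √(1.80e-05 × 0.1) = 1.3416e-03. pH = -log(1.3416e-03)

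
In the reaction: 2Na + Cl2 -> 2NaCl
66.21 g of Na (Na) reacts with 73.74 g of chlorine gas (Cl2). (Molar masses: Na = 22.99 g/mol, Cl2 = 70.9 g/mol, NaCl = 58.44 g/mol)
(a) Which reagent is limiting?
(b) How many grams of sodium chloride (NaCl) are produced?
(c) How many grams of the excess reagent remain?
(a) Cl2, (b) 121.6 g, (c) 18.39 g

Moles of Na = 66.21 g ÷ 22.99 g/mol = 2.87995 mol
Moles of Cl2 = 73.74 g ÷ 70.9 g/mol = 1.04006 mol
Moles ÷ coefficient: Na: 2.87995/2 = 1.44, Cl2: 1.04006/1 = 1.04
(a) Cl2 has the smaller value, so Cl2 is the limiting reagent.
(b) Moles of NaCl = 1.04006 mol Cl2 × (2/1) = 2.08011 mol; mass = 2.08011 mol × 58.44 g/mol = 121.6 g
(c) Na consumed = 1.04006 × (2/1) = 2.08011 mol; remaining = 2.87995 − 2.08011 = 0.799835 mol; mass = 0.799835 mol × 22.99 g/mol = 18.39 g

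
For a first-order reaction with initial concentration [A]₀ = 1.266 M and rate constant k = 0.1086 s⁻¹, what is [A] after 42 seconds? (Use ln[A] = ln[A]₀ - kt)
0.0132 M

ln[A] = ln[A]₀ - k·t = ln(1.266) - (0.1086)·(42) = 0.2359 - 4.5612 = -4.3253
[A] = e^(-4.3253) = 0.0132 M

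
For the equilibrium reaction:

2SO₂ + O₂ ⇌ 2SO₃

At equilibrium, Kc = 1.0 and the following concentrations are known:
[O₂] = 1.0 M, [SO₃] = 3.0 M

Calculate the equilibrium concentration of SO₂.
[SO₂] = 3.0000 M

Kc = ([SO₃]^2) / ([SO₂]^2 × [O₂]) = 1.0
[SO₂]^2 = (product terms)/(Kc · other reactant terms) = 9 / (1.0 · 1) = 9
[SO₂] = (9)^(1/2) = 3.0000 M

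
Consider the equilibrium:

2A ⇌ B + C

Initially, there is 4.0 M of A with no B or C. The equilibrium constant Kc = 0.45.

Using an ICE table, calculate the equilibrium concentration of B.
[B] = 1.146 M

ICE: [A] = 4.0 − 2x, [B] = [C] = x.
Kc = x²/(4.0 − 2x)² = 0.45 ⇒ √Kc = x/(4.0 − 2x).
x = √0.45·4.0/(1 + 2√0.45) = 0.67082·4.0/2.3416 = 1.1459.
[B] = x = 1.146 M.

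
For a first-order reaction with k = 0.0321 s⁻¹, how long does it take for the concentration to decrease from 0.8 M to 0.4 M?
21.59 s

From ln[A] = ln[A]₀ - k·t: t = ln([A]₀/[A])/k = ln(0.8/0.4)/0.0321 = ln(2.0000)/0.0321 = 0.6931/0.0321 = 21.59 s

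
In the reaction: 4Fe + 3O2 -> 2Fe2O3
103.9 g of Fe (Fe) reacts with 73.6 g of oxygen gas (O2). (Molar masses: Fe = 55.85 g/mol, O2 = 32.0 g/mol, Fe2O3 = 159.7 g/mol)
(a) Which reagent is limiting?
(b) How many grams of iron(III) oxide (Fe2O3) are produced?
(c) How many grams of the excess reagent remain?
(a) Fe, (b) 148.5 g, (c) 28.95 g

Moles of Fe = 103.9 g ÷ 55.85 g/mol = 1.86034 mol
Moles of O2 = 73.6 g ÷ 32.0 g/mol = 2.3 mol
Moles ÷ coefficient: Fe: 1.86034/4 = 0.4651, O2: 2.3/3 = 0.7667
(a) Fe has the smaller value, so Fe is the limiting reagent.
(b) Moles of Fe2O3 = 1.86034 mol Fe × (2/4) = 0.93017 mol; mass = 0.93017 mol × 159.7 g/mol = 148.5 g
(c) O2 consumed = 1.86034 × (3/4) = 1.39526 mol; remaining = 2.3 − 1.39526 = 0.904745 mol; mass = 0.904745 mol × 32.0 g/mol = 28.95 g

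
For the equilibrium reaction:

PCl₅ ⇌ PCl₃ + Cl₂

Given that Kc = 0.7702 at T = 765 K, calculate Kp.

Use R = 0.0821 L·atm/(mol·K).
K_p = 48.3736

Δn = (moles gaseous products) − (moles gaseous reactants) = 1
T = 765 K; RT = 0.0821 × 765 = 62.8065
Kp = Kc·(RT)^Δn = 0.7702 × (62.8065)^1 = 0.7702 × 62.8065 = 48.3736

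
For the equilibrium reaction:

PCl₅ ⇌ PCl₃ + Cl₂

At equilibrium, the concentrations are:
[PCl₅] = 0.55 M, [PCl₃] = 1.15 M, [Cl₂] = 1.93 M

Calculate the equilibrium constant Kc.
K_c = 4.0355

Kc = ([PCl₃] × [Cl₂]) / ([PCl₅])
   = ((1.15)·(1.93)) / ((0.55))
   = 2.2195 / 0.55 = 4.0355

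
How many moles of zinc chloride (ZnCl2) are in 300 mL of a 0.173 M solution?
Moles = Molarity × Volume (L)
Moles = 0.173 M × 0.3 L = 0.0519 mol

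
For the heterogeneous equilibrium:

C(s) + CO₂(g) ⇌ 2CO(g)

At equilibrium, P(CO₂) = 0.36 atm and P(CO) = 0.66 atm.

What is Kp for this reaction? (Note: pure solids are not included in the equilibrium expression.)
K_p = 1.210

Solid C is excluded.
Kp = P(CO)²/P(CO₂) = (0.66)²/0.36 = 0.4356/0.36 = 1.210.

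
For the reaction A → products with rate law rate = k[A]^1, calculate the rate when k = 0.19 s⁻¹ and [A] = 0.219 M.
0.04161 M/s

rate = k·[A]^1 = 0.19·(0.219)^1 = 0.19·0.219 = 0.04161 M/s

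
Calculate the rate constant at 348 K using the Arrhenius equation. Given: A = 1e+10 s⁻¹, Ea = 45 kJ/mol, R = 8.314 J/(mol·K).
1.76e+03 s⁻¹

k = A·exp(-Ea/(R·T)) = 1e+10·exp(-45000/(8.314·348)) = 1e+10·exp(-15.5533) = 1e+10·1.7590e-07 = 1.76e+03 s⁻¹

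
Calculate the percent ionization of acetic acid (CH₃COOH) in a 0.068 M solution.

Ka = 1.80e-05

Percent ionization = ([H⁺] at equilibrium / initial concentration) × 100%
Percent ionization = 1.61%

Let x = [H⁺]. Ka = x²/(C - x) ⇒ x² + (1.80e-05)x - (1.80e-05)(0.068) = 0. x = 1.0974e-03. Percent = (1.0974e-03/0.068) × 100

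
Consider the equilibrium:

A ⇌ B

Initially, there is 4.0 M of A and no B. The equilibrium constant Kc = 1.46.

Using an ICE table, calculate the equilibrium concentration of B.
[B] = 2.374 M

ICE: [A] = 4.0 − x, [B] = x.
Kc = x/(4.0 − x) = 1.46 ⇒ x = 1.46·4.0/(1 + 1.46) = 5.84/2.46 = 2.374.
[B] = x = 2.374 M.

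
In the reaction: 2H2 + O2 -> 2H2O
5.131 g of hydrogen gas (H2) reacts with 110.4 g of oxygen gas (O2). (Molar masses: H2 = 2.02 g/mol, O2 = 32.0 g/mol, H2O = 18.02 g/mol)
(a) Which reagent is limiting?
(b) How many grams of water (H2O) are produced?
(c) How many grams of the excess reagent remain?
(a) H2, (b) 45.77 g, (c) 69.76 g

Moles of H2 = 5.131 g ÷ 2.02 g/mol = 2.5401 mol
Moles of O2 = 110.4 g ÷ 32.0 g/mol = 3.45 mol
Moles ÷ coefficient: H2: 2.5401/2 = 1.27, O2: 3.45/1 = 3.45
(a) H2 has the smaller value, so H2 is the limiting reagent.
(b) Moles of H2O = 2.5401 mol H2 × (2/2) = 2.5401 mol; mass = 2.5401 mol × 18.02 g/mol = 45.77 g
(c) O2 consumed = 2.5401 × (1/2) = 1.27005 mol; remaining = 3.45 − 1.27005 = 2.17995 mol; mass = 2.17995 mol × 32.0 g/mol = 69.76 g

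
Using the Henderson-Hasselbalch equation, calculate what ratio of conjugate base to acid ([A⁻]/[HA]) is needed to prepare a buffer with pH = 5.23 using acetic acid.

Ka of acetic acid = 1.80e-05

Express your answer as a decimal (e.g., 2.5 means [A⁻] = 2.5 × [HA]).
[A⁻]/[HA] = 3.057

pKa = −log(1.80e-05) = 4.7447. pH = pKa + log([A⁻]/[HA]). 5.23 = 4.7447 + log(ratio). log(ratio) = 5.23 − 4.7447 = 0.4853. ratio = 10^(0.4853) = 3.057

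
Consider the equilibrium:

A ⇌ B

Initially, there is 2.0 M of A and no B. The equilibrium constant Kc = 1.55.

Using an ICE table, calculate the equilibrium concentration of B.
[B] = 1.216 M

ICE: [A] = 2.0 − x, [B] = x.
Kc = x/(2.0 − x) = 1.55 ⇒ x = 1.55·2.0/(1 + 1.55) = 3.1/2.55 = 1.216.
[B] = x = 1.216 M.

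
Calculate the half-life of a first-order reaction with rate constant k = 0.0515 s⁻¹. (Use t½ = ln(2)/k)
13.46 s

t½ = ln(2)/k = 0.6931/0.0515 = 13.46 s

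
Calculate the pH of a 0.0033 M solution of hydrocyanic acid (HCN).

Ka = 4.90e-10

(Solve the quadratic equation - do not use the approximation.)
pH = 5.90

x² + Ka×x - Ka×C = 0. Using quadratic formula: [H⁺] = 1.2714e-06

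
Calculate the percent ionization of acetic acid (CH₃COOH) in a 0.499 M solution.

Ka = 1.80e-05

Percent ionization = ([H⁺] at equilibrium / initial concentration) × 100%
Percent ionization = 0.599%

Let x = [H⁺]. Ka = x²/(C - x) ⇒ x² + (1.80e-05)x - (1.80e-05)(0.499) = 0. x = 2.9880e-03. Percent = (2.9880e-03/0.499) × 100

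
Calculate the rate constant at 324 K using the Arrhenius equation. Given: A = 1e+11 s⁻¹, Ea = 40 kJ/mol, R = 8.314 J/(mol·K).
3.56e+04 s⁻¹

k = A·exp(-Ea/(R·T)) = 1e+11·exp(-40000/(8.314·324)) = 1e+11·exp(-14.8493) = 1e+11·3.5567e-07 = 3.56e+04 s⁻¹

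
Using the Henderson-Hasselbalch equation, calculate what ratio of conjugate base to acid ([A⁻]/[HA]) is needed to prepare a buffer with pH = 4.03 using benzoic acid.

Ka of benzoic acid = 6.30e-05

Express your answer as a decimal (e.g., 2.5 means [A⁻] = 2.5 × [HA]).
[A⁻]/[HA] = 0.675

pKa = −log(6.30e-05) = 4.2007. pH = pKa + log([A⁻]/[HA]). 4.03 = 4.2007 + log(ratio). log(ratio) = 4.03 − 4.2007 = -0.1707. ratio = 10^(-0.1707) = 0.675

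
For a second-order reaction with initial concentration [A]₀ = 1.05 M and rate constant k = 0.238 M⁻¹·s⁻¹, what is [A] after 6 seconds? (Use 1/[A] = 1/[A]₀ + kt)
0.4201 M

1/[A] = 1/[A]₀ + k·t = 1/1.05 + (0.238)·(6) = 0.9524 + 1.4280 = 2.3804
[A] = 1/2.3804 = 0.4201 M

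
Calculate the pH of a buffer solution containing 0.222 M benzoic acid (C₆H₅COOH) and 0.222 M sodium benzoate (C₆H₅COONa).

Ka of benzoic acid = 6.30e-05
pH = 4.20

pKa = -log(6.30e-05) = 4.20. pH = pKa + log([A⁻]/[HA]) = 4.20 + log(0.222/0.222)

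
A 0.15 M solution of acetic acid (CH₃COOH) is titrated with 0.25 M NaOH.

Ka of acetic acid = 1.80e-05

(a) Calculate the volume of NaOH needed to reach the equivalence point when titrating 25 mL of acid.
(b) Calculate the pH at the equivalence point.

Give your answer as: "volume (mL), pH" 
V = 15.0 mL, pH = 8.86

(a) At equivalence: moles acid = moles base.
moles acid = 0.15 × 0.025 = 0.00375 mol; V_NaOH = 0.00375/0.25 = 0.015 L = 15.0 mL.
(b) At equivalence, all acid → conjugate base A⁻ at [A⁻] = 0.00375/0.04 = 0.09375 M.
Kb = Kw/Ka = 1.0e-14/1.80e-05 = 5.556e-10; [OH⁻] = √(Kb·[A⁻]) = 7.217e-06; pOH = 5.14; pH = 14 − pOH = 8.86.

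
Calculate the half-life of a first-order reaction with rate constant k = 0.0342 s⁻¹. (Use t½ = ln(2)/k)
20.27 s

t½ = ln(2)/k = 0.6931/0.0342 = 20.27 s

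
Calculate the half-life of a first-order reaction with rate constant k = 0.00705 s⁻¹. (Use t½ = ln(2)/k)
98.32 s

t½ = ln(2)/k = 0.6931/0.00705 = 98.32 s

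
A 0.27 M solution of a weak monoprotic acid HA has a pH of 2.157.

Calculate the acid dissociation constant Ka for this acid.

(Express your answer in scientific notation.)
K_a = 1.84e-04

[H⁺] = 10^(−pH) = 10^(−2.157) = 6.966e-03 M. For HA ⇌ H⁺ + A⁻, Ka = x²/(C − x) = (6.966e-03)²/(0.27 − 6.966e-03) = 1.84e-04.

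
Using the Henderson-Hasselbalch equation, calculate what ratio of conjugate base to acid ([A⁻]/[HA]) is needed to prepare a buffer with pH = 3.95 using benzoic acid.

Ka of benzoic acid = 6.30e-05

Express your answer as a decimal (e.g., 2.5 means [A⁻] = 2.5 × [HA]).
[A⁻]/[HA] = 0.561

pKa = −log(6.30e-05) = 4.2007. pH = pKa + log([A⁻]/[HA]). 3.95 = 4.2007 + log(ratio). log(ratio) = 3.95 − 4.2007 = -0.2507. ratio = 10^(-0.2507) = 0.561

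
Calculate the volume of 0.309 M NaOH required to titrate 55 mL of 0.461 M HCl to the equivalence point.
V_{base} = 82.1 mL

At equivalence: moles acid = moles base.
moles HCl = 0.461 M × 0.055 L = 0.025355 mol
V_NaOH = 0.025355 mol ÷ 0.309 M = 0.08206 L = 82.1 mL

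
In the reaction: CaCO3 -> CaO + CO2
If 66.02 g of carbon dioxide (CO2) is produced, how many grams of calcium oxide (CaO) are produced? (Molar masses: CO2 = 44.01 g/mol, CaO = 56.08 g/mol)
Moles of CO2 = 66.02 g ÷ 44.01 g/mol = 1.50011 mol
Mole ratio: 1 mol CaO / 1 mol CO2
Moles of CaO = 1.50011 × (1/1) = 1.50011 mol
Mass of CaO = 1.50011 mol × 56.08 g/mol = 84.13 g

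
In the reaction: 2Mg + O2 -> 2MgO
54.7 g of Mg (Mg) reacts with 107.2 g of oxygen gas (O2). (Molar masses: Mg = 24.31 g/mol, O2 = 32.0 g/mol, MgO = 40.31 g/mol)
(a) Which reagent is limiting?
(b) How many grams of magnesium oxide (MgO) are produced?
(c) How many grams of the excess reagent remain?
(a) Mg, (b) 90.7 g, (c) 71.2 g

Moles of Mg = 54.7 g ÷ 24.31 g/mol = 2.2501 mol
Moles of O2 = 107.2 g ÷ 32.0 g/mol = 3.35 mol
Moles ÷ coefficient: Mg: 2.2501/2 = 1.125, O2: 3.35/1 = 3.35
(a) Mg has the smaller value, so Mg is the limiting reagent.
(b) Moles of MgO = 2.2501 mol Mg × (2/2) = 2.2501 mol; mass = 2.2501 mol × 40.31 g/mol = 90.7 g
(c) O2 consumed = 2.2501 × (1/2) = 1.12505 mol; remaining = 3.35 − 1.12505 = 2.22495 mol; mass = 2.22495 mol × 32.0 g/mol = 71.2 g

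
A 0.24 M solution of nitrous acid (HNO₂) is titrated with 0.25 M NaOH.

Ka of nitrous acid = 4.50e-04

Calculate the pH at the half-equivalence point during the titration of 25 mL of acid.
pH = pKa = 3.35

At the half-equivalence point, [HA] = [A⁻], so by Henderson–Hasselbalch pH = pKa + log(1) = pKa.
pKa = −log(4.50e-04) = 3.35.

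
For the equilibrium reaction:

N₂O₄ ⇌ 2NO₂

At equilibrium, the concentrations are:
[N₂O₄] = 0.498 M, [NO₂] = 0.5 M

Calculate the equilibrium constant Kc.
K_c = 0.5020

Kc = ([NO₂]^2) / ([N₂O₄])
   = ((0.5)^2) / ((0.498))
   = 0.25 / 0.498 = 0.5020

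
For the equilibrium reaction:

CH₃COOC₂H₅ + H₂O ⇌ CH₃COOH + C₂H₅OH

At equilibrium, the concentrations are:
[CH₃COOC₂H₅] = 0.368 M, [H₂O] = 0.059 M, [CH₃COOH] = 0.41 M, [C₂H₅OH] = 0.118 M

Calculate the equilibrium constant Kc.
K_c = 2.2283

Kc = ([CH₃COOH] × [C₂H₅OH]) / ([CH₃COOC₂H₅] × [H₂O])
   = ((0.41)·(0.118)) / ((0.368)·(0.059))
   = 0.04838 / 0.021712 = 2.2283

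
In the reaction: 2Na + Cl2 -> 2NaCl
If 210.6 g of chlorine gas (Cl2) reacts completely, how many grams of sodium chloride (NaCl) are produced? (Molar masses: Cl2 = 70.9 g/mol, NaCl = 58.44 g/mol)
Moles of Cl2 = 210.6 g ÷ 70.9 g/mol = 2.97038 mol
Mole ratio: 2 mol NaCl / 1 mol Cl2
Moles of NaCl = 2.97038 × (2/1) = 5.94076 mol
Mass of NaCl = 5.94076 mol × 58.44 g/mol = 347.2 g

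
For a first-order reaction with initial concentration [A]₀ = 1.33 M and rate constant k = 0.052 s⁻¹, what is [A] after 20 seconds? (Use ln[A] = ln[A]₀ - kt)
0.4701 M

ln[A] = ln[A]₀ - k·t = ln(1.33) - (0.052)·(20) = 0.2852 - 1.0400 = -0.7548
[A] = e^(-0.7548) = 0.4701 M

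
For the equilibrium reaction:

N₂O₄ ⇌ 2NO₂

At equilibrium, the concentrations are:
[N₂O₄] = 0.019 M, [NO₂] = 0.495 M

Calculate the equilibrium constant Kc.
K_c = 12.8961

Kc = ([NO₂]^2) / ([N₂O₄])
   = ((0.495)^2) / ((0.019))
   = 0.24502 / 0.019 = 12.8961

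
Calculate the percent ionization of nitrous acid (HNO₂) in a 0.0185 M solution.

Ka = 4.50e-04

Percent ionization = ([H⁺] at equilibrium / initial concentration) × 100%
Percent ionization = 14.4%

Let x = [H⁺]. Ka = x²/(C - x) ⇒ x² + (4.50e-04)x - (4.50e-04)(0.0185) = 0. x = 2.6691e-03. Percent = (2.6691e-03/0.0185) × 100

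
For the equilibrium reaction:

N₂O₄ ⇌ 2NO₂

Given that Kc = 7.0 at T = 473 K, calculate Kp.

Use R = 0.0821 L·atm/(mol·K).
K_p = 271.8331

Δn = (moles gaseous products) − (moles gaseous reactants) = 1
T = 473 K; RT = 0.0821 × 473 = 38.8333
Kp = Kc·(RT)^Δn = 7.0 × (38.8333)^1 = 7.0 × 38.8333 = 271.8331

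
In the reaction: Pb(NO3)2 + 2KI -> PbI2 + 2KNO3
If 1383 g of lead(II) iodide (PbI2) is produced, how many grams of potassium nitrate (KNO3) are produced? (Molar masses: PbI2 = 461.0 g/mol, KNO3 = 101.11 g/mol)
Moles of PbI2 = 1383 g ÷ 461.0 g/mol = 3 mol
Mole ratio: 2 mol KNO3 / 1 mol PbI2
Moles of KNO3 = 3 × (2/1) = 6 mol
Mass of KNO3 = 6 mol × 101.11 g/mol = 606.7 g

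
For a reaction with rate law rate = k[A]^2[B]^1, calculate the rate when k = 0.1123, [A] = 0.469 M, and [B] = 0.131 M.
0.003236 M/s

rate = k·[A]^2·[B]^1 = 0.1123·(0.469)^2·(0.131)^1 = 0.1123·0.219961·0.131 = 0.003236 M/s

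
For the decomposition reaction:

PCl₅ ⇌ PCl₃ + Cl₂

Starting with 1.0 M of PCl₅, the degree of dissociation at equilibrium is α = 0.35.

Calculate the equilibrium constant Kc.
K_c = 0.1885

x = α·[A]₀ = 0.35 × 1.0 = 0.35 M dissociated.
At eq: [PCl₅] = 1.0 − 0.35 = 0.65 M; [PCl₃] = [Cl₂] = x = 0.35 M.
Kc = [PCl₃][Cl₂]/[PCl₅] = (0.35)²/0.65 = 0.1885.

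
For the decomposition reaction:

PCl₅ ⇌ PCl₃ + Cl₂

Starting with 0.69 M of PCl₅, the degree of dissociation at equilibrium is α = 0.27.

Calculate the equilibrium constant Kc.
K_c = 0.0689

x = α·[A]₀ = 0.27 × 0.69 = 0.1863 M dissociated.
At eq: [PCl₅] = 0.69 − 0.1863 = 0.5037 M; [PCl₃] = [Cl₂] = x = 0.1863 M.
Kc = [PCl₃][Cl₂]/[PCl₅] = (0.1863)²/0.5037 = 0.06891.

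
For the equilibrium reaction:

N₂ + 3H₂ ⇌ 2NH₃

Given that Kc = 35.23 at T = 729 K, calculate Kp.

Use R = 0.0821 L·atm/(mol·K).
K_p = 0.0098

Δn = (moles gaseous products) − (moles gaseous reactants) = -2
T = 729 K; RT = 0.0821 × 729 = 59.8509
Kp = Kc·(RT)^Δn = 35.23 × (59.8509)^-2 = 35.23 × 0.000279163 = 0.0098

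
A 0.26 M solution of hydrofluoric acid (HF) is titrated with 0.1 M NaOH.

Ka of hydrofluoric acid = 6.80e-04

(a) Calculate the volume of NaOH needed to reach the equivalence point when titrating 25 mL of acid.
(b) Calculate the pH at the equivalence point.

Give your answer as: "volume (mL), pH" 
V = 65.0 mL, pH = 8.01

(a) At equivalence: moles acid = moles base.
moles acid = 0.26 × 0.025 = 0.0065 mol; V_NaOH = 0.0065/0.1 = 0.065 L = 65.0 mL.
(b) At equivalence, all acid → conjugate base A⁻ at [A⁻] = 0.0065/0.09 = 0.07222 M.
Kb = Kw/Ka = 1.0e-14/6.80e-04 = 1.471e-11; [OH⁻] = √(Kb·[A⁻]) = 1.031e-06; pOH = 5.99; pH = 14 − pOH = 8.01.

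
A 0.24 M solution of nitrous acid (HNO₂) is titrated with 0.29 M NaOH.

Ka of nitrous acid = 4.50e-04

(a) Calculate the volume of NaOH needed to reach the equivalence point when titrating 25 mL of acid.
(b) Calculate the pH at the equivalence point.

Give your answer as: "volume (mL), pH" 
V = 20.7 mL, pH = 8.23

(a) At equivalence: moles acid = moles base.
moles acid = 0.24 × 0.025 = 0.006 mol; V_NaOH = 0.006/0.29 = 0.02069 L = 20.7 mL.
(b) At equivalence, all acid → conjugate base A⁻ at [A⁻] = 0.006/0.04569 = 0.1313 M.
Kb = Kw/Ka = 1.0e-14/4.50e-04 = 2.222e-11; [OH⁻] = √(Kb·[A⁻]) = 1.708e-06; pOH = 5.77; pH = 14 − pOH = 8.23.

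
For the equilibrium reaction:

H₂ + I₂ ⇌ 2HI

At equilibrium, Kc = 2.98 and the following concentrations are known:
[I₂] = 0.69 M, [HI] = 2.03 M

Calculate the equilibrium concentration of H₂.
[H₂] = 2.0041 M

Kc = ([HI]^2) / ([H₂] × [I₂]) = 2.98
[H₂]^1 = (product terms)/(Kc · other reactant terms) = 4.1209 / (2.98 · 0.69) = 2.0041
[H₂] = 2.0041 M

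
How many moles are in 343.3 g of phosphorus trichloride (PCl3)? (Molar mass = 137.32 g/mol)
Moles = 343.3 g ÷ 137.32 g/mol = 2.5 mol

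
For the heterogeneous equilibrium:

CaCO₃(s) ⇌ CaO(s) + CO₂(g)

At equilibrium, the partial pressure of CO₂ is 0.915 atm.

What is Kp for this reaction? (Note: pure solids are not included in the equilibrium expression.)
K_p = 0.915

Solids (CaCO₃, CaO) have activity 1 and are excluded.
Kp = P(CO₂) = 0.915.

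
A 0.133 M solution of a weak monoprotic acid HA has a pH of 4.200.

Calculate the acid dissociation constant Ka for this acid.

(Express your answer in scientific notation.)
K_a = 2.99e-08

[H⁺] = 10^(−pH) = 10^(−4.200) = 6.310e-05 M. For HA ⇌ H⁺ + A⁻, Ka = x²/(C − x) = (6.310e-05)²/(0.133 − 6.310e-05) = 2.99e-08.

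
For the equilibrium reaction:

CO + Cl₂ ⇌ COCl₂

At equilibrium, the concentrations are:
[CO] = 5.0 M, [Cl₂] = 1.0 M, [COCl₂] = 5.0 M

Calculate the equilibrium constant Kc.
K_c = 1.0000

Kc = ([COCl₂]) / ([CO] × [Cl₂])
   = ((5.0)) / ((5.0)·(1.0))
   = 5 / 5 = 1.0000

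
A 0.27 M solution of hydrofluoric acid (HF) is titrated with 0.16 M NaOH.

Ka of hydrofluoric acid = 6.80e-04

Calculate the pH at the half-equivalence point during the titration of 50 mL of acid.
pH = pKa = 3.17

At the half-equivalence point, [HA] = [A⁻], so by Henderson–Hasselbalch pH = pKa + log(1) = pKa.
pKa = −log(6.80e-04) = 3.17.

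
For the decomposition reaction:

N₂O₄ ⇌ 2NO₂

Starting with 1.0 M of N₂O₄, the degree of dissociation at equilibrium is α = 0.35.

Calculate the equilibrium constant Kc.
K_c = 0.7538

x = α·[A]₀ = 0.35 × 1.0 = 0.35 M dissociated.
At eq: [N₂O₄] = 1.0 − 0.35 = 0.65 M; [NO₂] = 2x = 0.7 M.
Kc = [NO₂]²/[N₂O₄] = (0.7)²/0.65 = 0.7538.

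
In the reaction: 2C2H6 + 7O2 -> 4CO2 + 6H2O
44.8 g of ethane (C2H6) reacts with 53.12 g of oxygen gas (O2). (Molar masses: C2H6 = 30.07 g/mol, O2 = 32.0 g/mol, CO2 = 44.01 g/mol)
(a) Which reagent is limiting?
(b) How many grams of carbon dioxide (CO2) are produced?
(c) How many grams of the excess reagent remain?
(a) O2, (b) 41.75 g, (c) 30.54 g

Moles of C2H6 = 44.8 g ÷ 30.07 g/mol = 1.48986 mol
Moles of O2 = 53.12 g ÷ 32.0 g/mol = 1.66 mol
Moles ÷ coefficient: C2H6: 1.48986/2 = 0.7449, O2: 1.66/7 = 0.2371
(a) O2 has the smaller value, so O2 is the limiting reagent.
(b) Moles of CO2 = 1.66 mol O2 × (4/7) = 0.948571 mol; mass = 0.948571 mol × 44.01 g/mol = 41.75 g
(c) C2H6 consumed = 1.66 × (2/7) = 0.474286 mol; remaining = 1.48986 − 0.474286 = 1.01557 mol; mass = 1.01557 mol × 30.07 g/mol = 30.54 g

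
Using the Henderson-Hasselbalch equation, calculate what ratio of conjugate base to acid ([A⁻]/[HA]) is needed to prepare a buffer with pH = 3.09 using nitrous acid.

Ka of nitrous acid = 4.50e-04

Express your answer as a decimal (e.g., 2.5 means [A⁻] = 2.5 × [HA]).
[A⁻]/[HA] = 0.554

pKa = −log(4.50e-04) = 3.3468. pH = pKa + log([A⁻]/[HA]). 3.09 = 3.3468 + log(ratio). log(ratio) = 3.09 − 3.3468 = -0.2568. ratio = 10^(-0.2568) = 0.554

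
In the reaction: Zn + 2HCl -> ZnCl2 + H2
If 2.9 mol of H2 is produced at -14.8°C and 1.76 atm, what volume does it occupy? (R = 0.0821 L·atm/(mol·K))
T = -14.8°C + 273.15 = 258.35 K
V = nRT/P = (2.9 × 0.0821 × 258.35) / 1.76
V = 34.95 L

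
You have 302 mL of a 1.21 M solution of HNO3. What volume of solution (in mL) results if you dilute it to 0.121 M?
Using M₁V₁ = M₂V₂:
1.21 × 302 = 0.121 × V₂
V₂ = (1.21 × 302) / 0.121 = 3020 mL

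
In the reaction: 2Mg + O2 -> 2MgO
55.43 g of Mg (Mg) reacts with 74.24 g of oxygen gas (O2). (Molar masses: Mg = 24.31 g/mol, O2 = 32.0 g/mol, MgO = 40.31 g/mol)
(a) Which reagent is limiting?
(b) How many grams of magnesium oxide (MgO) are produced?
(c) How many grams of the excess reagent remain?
(a) Mg, (b) 91.91 g, (c) 37.76 g

Moles of Mg = 55.43 g ÷ 24.31 g/mol = 2.28013 mol
Moles of O2 = 74.24 g ÷ 32.0 g/mol = 2.32 mol
Moles ÷ coefficient: Mg: 2.28013/2 = 1.14, O2: 2.32/1 = 2.32
(a) Mg has the smaller value, so Mg is the limiting reagent.
(b) Moles of MgO = 2.28013 mol Mg × (2/2) = 2.28013 mol; mass = 2.28013 mol × 40.31 g/mol = 91.91 g
(c) O2 consumed = 2.28013 × (1/2) = 1.14007 mol; remaining = 2.32 − 1.14007 = 1.17993 mol; mass = 1.17993 mol × 32.0 g/mol = 37.76 g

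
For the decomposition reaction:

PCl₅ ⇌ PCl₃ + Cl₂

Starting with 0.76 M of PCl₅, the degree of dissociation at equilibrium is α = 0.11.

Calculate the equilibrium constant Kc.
K_c = 0.0103

x = α·[A]₀ = 0.11 × 0.76 = 0.0836 M dissociated.
At eq: [PCl₅] = 0.76 − 0.0836 = 0.6764 M; [PCl₃] = [Cl₂] = x = 0.0836 M.
Kc = [PCl₃][Cl₂]/[PCl₅] = (0.0836)²/0.6764 = 0.01033.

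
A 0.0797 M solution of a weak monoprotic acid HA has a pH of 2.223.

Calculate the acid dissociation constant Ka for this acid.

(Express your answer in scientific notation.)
K_a = 4.86e-04

[H⁺] = 10^(−pH) = 10^(−2.223) = 5.984e-03 M. For HA ⇌ H⁺ + A⁻, Ka = x²/(C − x) = (5.984e-03)²/(0.0797 − 5.984e-03) = 4.86e-04.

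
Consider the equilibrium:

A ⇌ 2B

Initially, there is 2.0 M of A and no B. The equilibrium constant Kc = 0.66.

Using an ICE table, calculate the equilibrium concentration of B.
[B] = 0.996 M

ICE: [A] = 2.0 − x, [B] = 2x.
Kc = (2x)²/(2.0 − x) = 0.66 ⇒ 4x² + 0.66x − 1.32 = 0.
x = (−0.66 + √(0.66² + 4·4·1.32))/(2·4) = (−0.66 + √21.556)/8 = 0.49785.
[B] = 2x = 0.996 M.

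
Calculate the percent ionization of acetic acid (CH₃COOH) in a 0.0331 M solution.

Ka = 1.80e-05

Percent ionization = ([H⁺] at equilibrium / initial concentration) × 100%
Percent ionization = 2.3%

Let x = [H⁺]. Ka = x²/(C - x) ⇒ x² + (1.80e-05)x - (1.80e-05)(0.0331) = 0. x = 7.6293e-04. Percent = (7.6293e-04/0.0331) × 100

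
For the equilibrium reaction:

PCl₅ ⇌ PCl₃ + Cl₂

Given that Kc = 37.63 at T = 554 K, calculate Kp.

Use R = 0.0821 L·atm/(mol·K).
K_p = 1.71e+03

Δn = (moles gaseous products) − (moles gaseous reactants) = 1
T = 554 K; RT = 0.0821 × 554 = 45.4834
Kp = Kc·(RT)^Δn = 37.63 × (45.4834)^1 = 37.63 × 45.4834 = 1.71e+03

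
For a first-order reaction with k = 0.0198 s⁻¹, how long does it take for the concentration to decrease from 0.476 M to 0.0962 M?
80.76 s

From ln[A] = ln[A]₀ - k·t: t = ln([A]₀/[A])/k = ln(0.476/0.0962)/0.0198 = ln(4.9480)/0.0198 = 1.5990/0.0198 = 80.76 s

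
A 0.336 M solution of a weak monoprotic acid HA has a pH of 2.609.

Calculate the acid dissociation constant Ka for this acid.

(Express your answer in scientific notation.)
K_a = 1.81e-05

[H⁺] = 10^(−pH) = 10^(−2.609) = 2.460e-03 M. For HA ⇌ H⁺ + A⁻, Ka = x²/(C − x) = (2.460e-03)²/(0.336 − 2.460e-03) = 1.81e-05.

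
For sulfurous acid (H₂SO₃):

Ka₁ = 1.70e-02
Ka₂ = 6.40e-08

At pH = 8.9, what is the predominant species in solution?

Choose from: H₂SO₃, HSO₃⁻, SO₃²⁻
SO₃²⁻

pKa1 = 1.77, pKa2 = 7.19. Each pKa is the crossover between adjacent species; pH = 8.9 lies in the region where SO₃²⁻ predominates.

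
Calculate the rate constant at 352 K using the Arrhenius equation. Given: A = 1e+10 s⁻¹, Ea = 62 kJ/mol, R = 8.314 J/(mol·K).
6.30e+00 s⁻¹

k = A·exp(-Ea/(R·T)) = 1e+10·exp(-62000/(8.314·352)) = 1e+10·exp(-21.1855) = 1e+10·6.2987e-10 = 6.30e+00 s⁻¹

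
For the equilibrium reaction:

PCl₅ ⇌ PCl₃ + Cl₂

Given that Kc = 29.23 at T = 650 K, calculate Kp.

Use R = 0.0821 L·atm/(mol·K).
K_p = 1.56e+03

Δn = (moles gaseous products) − (moles gaseous reactants) = 1
T = 650 K; RT = 0.0821 × 650 = 53.365
Kp = Kc·(RT)^Δn = 29.23 × (53.365)^1 = 29.23 × 53.365 = 1.56e+03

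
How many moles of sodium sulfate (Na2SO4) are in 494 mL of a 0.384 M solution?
Moles = Molarity × Volume (L)
Moles = 0.384 M × 0.494 L = 0.1897 mol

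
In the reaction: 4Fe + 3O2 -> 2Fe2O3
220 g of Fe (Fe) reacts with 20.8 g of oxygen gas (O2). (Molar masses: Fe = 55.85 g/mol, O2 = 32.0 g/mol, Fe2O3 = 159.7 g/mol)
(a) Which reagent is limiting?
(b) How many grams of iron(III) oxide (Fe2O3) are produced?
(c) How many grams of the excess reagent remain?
(a) O2, (b) 69.2 g, (c) 171.6 g

Moles of Fe = 220 g ÷ 55.85 g/mol = 3.93912 mol
Moles of O2 = 20.8 g ÷ 32.0 g/mol = 0.65 mol
Moles ÷ coefficient: Fe: 3.93912/4 = 0.9848, O2: 0.65/3 = 0.2167
(a) O2 has the smaller value, so O2 is the limiting reagent.
(b) Moles of Fe2O3 = 0.65 mol O2 × (2/3) = 0.433333 mol; mass = 0.433333 mol × 159.7 g/mol = 69.2 g
(c) Fe consumed = 0.65 × (4/3) = 0.866667 mol; remaining = 3.93912 − 0.866667 = 3.07246 mol; mass = 3.07246 mol × 55.85 g/mol = 171.6 g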